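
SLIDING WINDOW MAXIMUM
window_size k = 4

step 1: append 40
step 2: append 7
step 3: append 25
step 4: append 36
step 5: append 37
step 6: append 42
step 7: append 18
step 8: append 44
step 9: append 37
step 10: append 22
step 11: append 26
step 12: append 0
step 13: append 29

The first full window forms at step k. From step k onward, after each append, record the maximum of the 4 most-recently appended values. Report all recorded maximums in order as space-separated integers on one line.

step 1: append 40 -> window=[40] (not full yet)
step 2: append 7 -> window=[40, 7] (not full yet)
step 3: append 25 -> window=[40, 7, 25] (not full yet)
step 4: append 36 -> window=[40, 7, 25, 36] -> max=40
step 5: append 37 -> window=[7, 25, 36, 37] -> max=37
step 6: append 42 -> window=[25, 36, 37, 42] -> max=42
step 7: append 18 -> window=[36, 37, 42, 18] -> max=42
step 8: append 44 -> window=[37, 42, 18, 44] -> max=44
step 9: append 37 -> window=[42, 18, 44, 37] -> max=44
step 10: append 22 -> window=[18, 44, 37, 22] -> max=44
step 11: append 26 -> window=[44, 37, 22, 26] -> max=44
step 12: append 0 -> window=[37, 22, 26, 0] -> max=37
step 13: append 29 -> window=[22, 26, 0, 29] -> max=29

Answer: 40 37 42 42 44 44 44 44 37 29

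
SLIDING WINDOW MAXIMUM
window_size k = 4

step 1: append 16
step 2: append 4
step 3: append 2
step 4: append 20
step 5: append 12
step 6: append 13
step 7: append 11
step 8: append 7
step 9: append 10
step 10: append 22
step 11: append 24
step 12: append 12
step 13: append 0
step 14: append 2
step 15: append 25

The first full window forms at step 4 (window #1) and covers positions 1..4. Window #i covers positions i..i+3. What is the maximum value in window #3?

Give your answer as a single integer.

step 1: append 16 -> window=[16] (not full yet)
step 2: append 4 -> window=[16, 4] (not full yet)
step 3: append 2 -> window=[16, 4, 2] (not full yet)
step 4: append 20 -> window=[16, 4, 2, 20] -> max=20
step 5: append 12 -> window=[4, 2, 20, 12] -> max=20
step 6: append 13 -> window=[2, 20, 12, 13] -> max=20
Window #3 max = 20

Answer: 20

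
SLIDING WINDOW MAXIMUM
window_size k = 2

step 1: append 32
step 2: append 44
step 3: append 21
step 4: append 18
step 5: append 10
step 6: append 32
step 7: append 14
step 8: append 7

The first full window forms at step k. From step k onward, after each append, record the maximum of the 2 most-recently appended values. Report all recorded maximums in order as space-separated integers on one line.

Answer: 44 44 21 18 32 32 14

Derivation:
step 1: append 32 -> window=[32] (not full yet)
step 2: append 44 -> window=[32, 44] -> max=44
step 3: append 21 -> window=[44, 21] -> max=44
step 4: append 18 -> window=[21, 18] -> max=21
step 5: append 10 -> window=[18, 10] -> max=18
step 6: append 32 -> window=[10, 32] -> max=32
step 7: append 14 -> window=[32, 14] -> max=32
step 8: append 7 -> window=[14, 7] -> max=14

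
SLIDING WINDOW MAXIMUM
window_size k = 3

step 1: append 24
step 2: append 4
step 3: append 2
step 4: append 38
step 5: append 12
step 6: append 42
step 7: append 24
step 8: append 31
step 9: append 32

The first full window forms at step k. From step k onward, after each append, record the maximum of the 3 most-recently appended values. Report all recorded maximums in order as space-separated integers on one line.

step 1: append 24 -> window=[24] (not full yet)
step 2: append 4 -> window=[24, 4] (not full yet)
step 3: append 2 -> window=[24, 4, 2] -> max=24
step 4: append 38 -> window=[4, 2, 38] -> max=38
step 5: append 12 -> window=[2, 38, 12] -> max=38
step 6: append 42 -> window=[38, 12, 42] -> max=42
step 7: append 24 -> window=[12, 42, 24] -> max=42
step 8: append 31 -> window=[42, 24, 31] -> max=42
step 9: append 32 -> window=[24, 31, 32] -> max=32

Answer: 24 38 38 42 42 42 32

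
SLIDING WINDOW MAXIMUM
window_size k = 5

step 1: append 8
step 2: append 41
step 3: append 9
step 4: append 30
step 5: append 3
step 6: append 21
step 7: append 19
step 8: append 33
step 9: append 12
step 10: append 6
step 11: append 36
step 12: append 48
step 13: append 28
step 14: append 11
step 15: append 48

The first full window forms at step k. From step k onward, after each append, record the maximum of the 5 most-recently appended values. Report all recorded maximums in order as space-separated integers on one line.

Answer: 41 41 30 33 33 33 36 48 48 48 48

Derivation:
step 1: append 8 -> window=[8] (not full yet)
step 2: append 41 -> window=[8, 41] (not full yet)
step 3: append 9 -> window=[8, 41, 9] (not full yet)
step 4: append 30 -> window=[8, 41, 9, 30] (not full yet)
step 5: append 3 -> window=[8, 41, 9, 30, 3] -> max=41
step 6: append 21 -> window=[41, 9, 30, 3, 21] -> max=41
step 7: append 19 -> window=[9, 30, 3, 21, 19] -> max=30
step 8: append 33 -> window=[30, 3, 21, 19, 33] -> max=33
step 9: append 12 -> window=[3, 21, 19, 33, 12] -> max=33
step 10: append 6 -> window=[21, 19, 33, 12, 6] -> max=33
step 11: append 36 -> window=[19, 33, 12, 6, 36] -> max=36
step 12: append 48 -> window=[33, 12, 6, 36, 48] -> max=48
step 13: append 28 -> window=[12, 6, 36, 48, 28] -> max=48
step 14: append 11 -> window=[6, 36, 48, 28, 11] -> max=48
step 15: append 48 -> window=[36, 48, 28, 11, 48] -> max=48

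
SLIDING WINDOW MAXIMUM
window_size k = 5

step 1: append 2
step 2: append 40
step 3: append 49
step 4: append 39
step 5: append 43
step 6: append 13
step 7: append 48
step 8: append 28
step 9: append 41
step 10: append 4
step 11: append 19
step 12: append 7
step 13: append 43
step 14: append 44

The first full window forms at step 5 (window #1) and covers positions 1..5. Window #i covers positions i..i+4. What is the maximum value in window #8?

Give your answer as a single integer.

step 1: append 2 -> window=[2] (not full yet)
step 2: append 40 -> window=[2, 40] (not full yet)
step 3: append 49 -> window=[2, 40, 49] (not full yet)
step 4: append 39 -> window=[2, 40, 49, 39] (not full yet)
step 5: append 43 -> window=[2, 40, 49, 39, 43] -> max=49
step 6: append 13 -> window=[40, 49, 39, 43, 13] -> max=49
step 7: append 48 -> window=[49, 39, 43, 13, 48] -> max=49
step 8: append 28 -> window=[39, 43, 13, 48, 28] -> max=48
step 9: append 41 -> window=[43, 13, 48, 28, 41] -> max=48
step 10: append 4 -> window=[13, 48, 28, 41, 4] -> max=48
step 11: append 19 -> window=[48, 28, 41, 4, 19] -> max=48
step 12: append 7 -> window=[28, 41, 4, 19, 7] -> max=41
Window #8 max = 41

Answer: 41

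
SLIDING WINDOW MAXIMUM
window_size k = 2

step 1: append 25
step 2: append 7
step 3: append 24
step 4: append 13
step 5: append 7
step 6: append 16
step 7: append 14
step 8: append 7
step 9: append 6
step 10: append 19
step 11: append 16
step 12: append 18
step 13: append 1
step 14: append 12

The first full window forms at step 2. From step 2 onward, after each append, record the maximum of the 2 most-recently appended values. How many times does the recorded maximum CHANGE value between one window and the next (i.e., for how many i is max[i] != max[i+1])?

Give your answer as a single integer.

Answer: 8

Derivation:
step 1: append 25 -> window=[25] (not full yet)
step 2: append 7 -> window=[25, 7] -> max=25
step 3: append 24 -> window=[7, 24] -> max=24
step 4: append 13 -> window=[24, 13] -> max=24
step 5: append 7 -> window=[13, 7] -> max=13
step 6: append 16 -> window=[7, 16] -> max=16
step 7: append 14 -> window=[16, 14] -> max=16
step 8: append 7 -> window=[14, 7] -> max=14
step 9: append 6 -> window=[7, 6] -> max=7
step 10: append 19 -> window=[6, 19] -> max=19
step 11: append 16 -> window=[19, 16] -> max=19
step 12: append 18 -> window=[16, 18] -> max=18
step 13: append 1 -> window=[18, 1] -> max=18
step 14: append 12 -> window=[1, 12] -> max=12
Recorded maximums: 25 24 24 13 16 16 14 7 19 19 18 18 12
Changes between consecutive maximums: 8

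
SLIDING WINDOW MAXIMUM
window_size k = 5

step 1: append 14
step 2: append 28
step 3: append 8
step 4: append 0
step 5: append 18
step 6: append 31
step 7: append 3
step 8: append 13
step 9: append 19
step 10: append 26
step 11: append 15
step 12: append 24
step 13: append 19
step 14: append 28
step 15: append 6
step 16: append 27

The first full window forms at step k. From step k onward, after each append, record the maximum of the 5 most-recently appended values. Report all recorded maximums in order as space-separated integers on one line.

step 1: append 14 -> window=[14] (not full yet)
step 2: append 28 -> window=[14, 28] (not full yet)
step 3: append 8 -> window=[14, 28, 8] (not full yet)
step 4: append 0 -> window=[14, 28, 8, 0] (not full yet)
step 5: append 18 -> window=[14, 28, 8, 0, 18] -> max=28
step 6: append 31 -> window=[28, 8, 0, 18, 31] -> max=31
step 7: append 3 -> window=[8, 0, 18, 31, 3] -> max=31
step 8: append 13 -> window=[0, 18, 31, 3, 13] -> max=31
step 9: append 19 -> window=[18, 31, 3, 13, 19] -> max=31
step 10: append 26 -> window=[31, 3, 13, 19, 26] -> max=31
step 11: append 15 -> window=[3, 13, 19, 26, 15] -> max=26
step 12: append 24 -> window=[13, 19, 26, 15, 24] -> max=26
step 13: append 19 -> window=[19, 26, 15, 24, 19] -> max=26
step 14: append 28 -> window=[26, 15, 24, 19, 28] -> max=28
step 15: append 6 -> window=[15, 24, 19, 28, 6] -> max=28
step 16: append 27 -> window=[24, 19, 28, 6, 27] -> max=28

Answer: 28 31 31 31 31 31 26 26 26 28 28 28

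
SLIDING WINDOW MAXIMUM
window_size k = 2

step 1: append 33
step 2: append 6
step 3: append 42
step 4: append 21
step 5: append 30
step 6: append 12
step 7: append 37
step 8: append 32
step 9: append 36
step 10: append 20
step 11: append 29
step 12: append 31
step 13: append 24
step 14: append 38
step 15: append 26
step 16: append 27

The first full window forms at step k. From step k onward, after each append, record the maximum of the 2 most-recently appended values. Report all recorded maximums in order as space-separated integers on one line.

Answer: 33 42 42 30 30 37 37 36 36 29 31 31 38 38 27

Derivation:
step 1: append 33 -> window=[33] (not full yet)
step 2: append 6 -> window=[33, 6] -> max=33
step 3: append 42 -> window=[6, 42] -> max=42
step 4: append 21 -> window=[42, 21] -> max=42
step 5: append 30 -> window=[21, 30] -> max=30
step 6: append 12 -> window=[30, 12] -> max=30
step 7: append 37 -> window=[12, 37] -> max=37
step 8: append 32 -> window=[37, 32] -> max=37
step 9: append 36 -> window=[32, 36] -> max=36
step 10: append 20 -> window=[36, 20] -> max=36
step 11: append 29 -> window=[20, 29] -> max=29
step 12: append 31 -> window=[29, 31] -> max=31
step 13: append 24 -> window=[31, 24] -> max=31
step 14: append 38 -> window=[24, 38] -> max=38
step 15: append 26 -> window=[38, 26] -> max=38
step 16: append 27 -> window=[26, 27] -> max=27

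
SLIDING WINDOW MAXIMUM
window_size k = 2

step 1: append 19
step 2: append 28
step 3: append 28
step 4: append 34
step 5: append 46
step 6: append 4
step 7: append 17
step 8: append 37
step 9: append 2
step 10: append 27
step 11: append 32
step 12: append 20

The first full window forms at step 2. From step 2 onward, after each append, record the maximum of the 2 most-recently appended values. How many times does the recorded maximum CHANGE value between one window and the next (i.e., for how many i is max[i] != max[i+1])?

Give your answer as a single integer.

step 1: append 19 -> window=[19] (not full yet)
step 2: append 28 -> window=[19, 28] -> max=28
step 3: append 28 -> window=[28, 28] -> max=28
step 4: append 34 -> window=[28, 34] -> max=34
step 5: append 46 -> window=[34, 46] -> max=46
step 6: append 4 -> window=[46, 4] -> max=46
step 7: append 17 -> window=[4, 17] -> max=17
step 8: append 37 -> window=[17, 37] -> max=37
step 9: append 2 -> window=[37, 2] -> max=37
step 10: append 27 -> window=[2, 27] -> max=27
step 11: append 32 -> window=[27, 32] -> max=32
step 12: append 20 -> window=[32, 20] -> max=32
Recorded maximums: 28 28 34 46 46 17 37 37 27 32 32
Changes between consecutive maximums: 6

Answer: 6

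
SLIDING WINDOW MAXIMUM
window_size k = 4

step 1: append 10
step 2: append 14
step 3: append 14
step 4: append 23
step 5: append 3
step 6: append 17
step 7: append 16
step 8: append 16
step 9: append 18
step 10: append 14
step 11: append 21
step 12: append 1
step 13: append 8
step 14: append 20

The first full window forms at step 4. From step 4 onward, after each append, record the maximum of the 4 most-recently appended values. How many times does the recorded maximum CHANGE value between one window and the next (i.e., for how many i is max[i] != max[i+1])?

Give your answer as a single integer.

step 1: append 10 -> window=[10] (not full yet)
step 2: append 14 -> window=[10, 14] (not full yet)
step 3: append 14 -> window=[10, 14, 14] (not full yet)
step 4: append 23 -> window=[10, 14, 14, 23] -> max=23
step 5: append 3 -> window=[14, 14, 23, 3] -> max=23
step 6: append 17 -> window=[14, 23, 3, 17] -> max=23
step 7: append 16 -> window=[23, 3, 17, 16] -> max=23
step 8: append 16 -> window=[3, 17, 16, 16] -> max=17
step 9: append 18 -> window=[17, 16, 16, 18] -> max=18
step 10: append 14 -> window=[16, 16, 18, 14] -> max=18
step 11: append 21 -> window=[16, 18, 14, 21] -> max=21
step 12: append 1 -> window=[18, 14, 21, 1] -> max=21
step 13: append 8 -> window=[14, 21, 1, 8] -> max=21
step 14: append 20 -> window=[21, 1, 8, 20] -> max=21
Recorded maximums: 23 23 23 23 17 18 18 21 21 21 21
Changes between consecutive maximums: 3

Answer: 3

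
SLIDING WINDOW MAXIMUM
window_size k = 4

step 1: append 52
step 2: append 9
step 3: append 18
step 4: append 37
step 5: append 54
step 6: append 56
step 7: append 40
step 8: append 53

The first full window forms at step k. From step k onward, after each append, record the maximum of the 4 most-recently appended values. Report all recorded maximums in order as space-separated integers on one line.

Answer: 52 54 56 56 56

Derivation:
step 1: append 52 -> window=[52] (not full yet)
step 2: append 9 -> window=[52, 9] (not full yet)
step 3: append 18 -> window=[52, 9, 18] (not full yet)
step 4: append 37 -> window=[52, 9, 18, 37] -> max=52
step 5: append 54 -> window=[9, 18, 37, 54] -> max=54
step 6: append 56 -> window=[18, 37, 54, 56] -> max=56
step 7: append 40 -> window=[37, 54, 56, 40] -> max=56
step 8: append 53 -> window=[54, 56, 40, 53] -> max=56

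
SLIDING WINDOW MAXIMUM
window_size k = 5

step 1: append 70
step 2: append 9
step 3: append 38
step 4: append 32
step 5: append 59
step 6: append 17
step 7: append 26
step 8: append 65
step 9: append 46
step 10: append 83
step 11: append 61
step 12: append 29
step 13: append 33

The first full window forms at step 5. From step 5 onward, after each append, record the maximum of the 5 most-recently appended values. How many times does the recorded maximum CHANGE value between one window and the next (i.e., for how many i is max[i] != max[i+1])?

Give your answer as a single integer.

step 1: append 70 -> window=[70] (not full yet)
step 2: append 9 -> window=[70, 9] (not full yet)
step 3: append 38 -> window=[70, 9, 38] (not full yet)
step 4: append 32 -> window=[70, 9, 38, 32] (not full yet)
step 5: append 59 -> window=[70, 9, 38, 32, 59] -> max=70
step 6: append 17 -> window=[9, 38, 32, 59, 17] -> max=59
step 7: append 26 -> window=[38, 32, 59, 17, 26] -> max=59
step 8: append 65 -> window=[32, 59, 17, 26, 65] -> max=65
step 9: append 46 -> window=[59, 17, 26, 65, 46] -> max=65
step 10: append 83 -> window=[17, 26, 65, 46, 83] -> max=83
step 11: append 61 -> window=[26, 65, 46, 83, 61] -> max=83
step 12: append 29 -> window=[65, 46, 83, 61, 29] -> max=83
step 13: append 33 -> window=[46, 83, 61, 29, 33] -> max=83
Recorded maximums: 70 59 59 65 65 83 83 83 83
Changes between consecutive maximums: 3

Answer: 3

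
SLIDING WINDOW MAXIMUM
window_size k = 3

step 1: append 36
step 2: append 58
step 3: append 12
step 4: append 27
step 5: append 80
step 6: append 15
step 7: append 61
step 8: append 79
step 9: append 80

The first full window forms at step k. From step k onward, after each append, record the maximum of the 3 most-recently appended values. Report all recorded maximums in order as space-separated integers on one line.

step 1: append 36 -> window=[36] (not full yet)
step 2: append 58 -> window=[36, 58] (not full yet)
step 3: append 12 -> window=[36, 58, 12] -> max=58
step 4: append 27 -> window=[58, 12, 27] -> max=58
step 5: append 80 -> window=[12, 27, 80] -> max=80
step 6: append 15 -> window=[27, 80, 15] -> max=80
step 7: append 61 -> window=[80, 15, 61] -> max=80
step 8: append 79 -> window=[15, 61, 79] -> max=79
step 9: append 80 -> window=[61, 79, 80] -> max=80

Answer: 58 58 80 80 80 79 80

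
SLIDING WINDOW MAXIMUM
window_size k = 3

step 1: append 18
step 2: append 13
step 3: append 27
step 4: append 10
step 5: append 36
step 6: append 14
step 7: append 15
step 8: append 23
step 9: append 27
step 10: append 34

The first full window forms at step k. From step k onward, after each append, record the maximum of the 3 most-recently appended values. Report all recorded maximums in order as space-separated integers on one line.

step 1: append 18 -> window=[18] (not full yet)
step 2: append 13 -> window=[18, 13] (not full yet)
step 3: append 27 -> window=[18, 13, 27] -> max=27
step 4: append 10 -> window=[13, 27, 10] -> max=27
step 5: append 36 -> window=[27, 10, 36] -> max=36
step 6: append 14 -> window=[10, 36, 14] -> max=36
step 7: append 15 -> window=[36, 14, 15] -> max=36
step 8: append 23 -> window=[14, 15, 23] -> max=23
step 9: append 27 -> window=[15, 23, 27] -> max=27
step 10: append 34 -> window=[23, 27, 34] -> max=34

Answer: 27 27 36 36 36 23 27 34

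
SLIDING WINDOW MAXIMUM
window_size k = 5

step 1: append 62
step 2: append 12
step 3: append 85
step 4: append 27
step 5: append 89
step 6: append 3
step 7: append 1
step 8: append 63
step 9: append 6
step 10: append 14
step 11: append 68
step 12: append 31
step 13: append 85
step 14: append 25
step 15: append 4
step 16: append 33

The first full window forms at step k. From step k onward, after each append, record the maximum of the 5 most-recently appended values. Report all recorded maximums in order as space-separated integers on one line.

step 1: append 62 -> window=[62] (not full yet)
step 2: append 12 -> window=[62, 12] (not full yet)
step 3: append 85 -> window=[62, 12, 85] (not full yet)
step 4: append 27 -> window=[62, 12, 85, 27] (not full yet)
step 5: append 89 -> window=[62, 12, 85, 27, 89] -> max=89
step 6: append 3 -> window=[12, 85, 27, 89, 3] -> max=89
step 7: append 1 -> window=[85, 27, 89, 3, 1] -> max=89
step 8: append 63 -> window=[27, 89, 3, 1, 63] -> max=89
step 9: append 6 -> window=[89, 3, 1, 63, 6] -> max=89
step 10: append 14 -> window=[3, 1, 63, 6, 14] -> max=63
step 11: append 68 -> window=[1, 63, 6, 14, 68] -> max=68
step 12: append 31 -> window=[63, 6, 14, 68, 31] -> max=68
step 13: append 85 -> window=[6, 14, 68, 31, 85] -> max=85
step 14: append 25 -> window=[14, 68, 31, 85, 25] -> max=85
step 15: append 4 -> window=[68, 31, 85, 25, 4] -> max=85
step 16: append 33 -> window=[31, 85, 25, 4, 33] -> max=85

Answer: 89 89 89 89 89 63 68 68 85 85 85 85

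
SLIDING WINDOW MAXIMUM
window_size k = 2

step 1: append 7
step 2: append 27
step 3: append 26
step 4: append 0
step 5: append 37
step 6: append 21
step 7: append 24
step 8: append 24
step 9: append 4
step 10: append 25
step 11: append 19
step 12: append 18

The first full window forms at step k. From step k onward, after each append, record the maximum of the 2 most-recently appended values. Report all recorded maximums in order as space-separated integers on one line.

step 1: append 7 -> window=[7] (not full yet)
step 2: append 27 -> window=[7, 27] -> max=27
step 3: append 26 -> window=[27, 26] -> max=27
step 4: append 0 -> window=[26, 0] -> max=26
step 5: append 37 -> window=[0, 37] -> max=37
step 6: append 21 -> window=[37, 21] -> max=37
step 7: append 24 -> window=[21, 24] -> max=24
step 8: append 24 -> window=[24, 24] -> max=24
step 9: append 4 -> window=[24, 4] -> max=24
step 10: append 25 -> window=[4, 25] -> max=25
step 11: append 19 -> window=[25, 19] -> max=25
step 12: append 18 -> window=[19, 18] -> max=19

Answer: 27 27 26 37 37 24 24 24 25 25 19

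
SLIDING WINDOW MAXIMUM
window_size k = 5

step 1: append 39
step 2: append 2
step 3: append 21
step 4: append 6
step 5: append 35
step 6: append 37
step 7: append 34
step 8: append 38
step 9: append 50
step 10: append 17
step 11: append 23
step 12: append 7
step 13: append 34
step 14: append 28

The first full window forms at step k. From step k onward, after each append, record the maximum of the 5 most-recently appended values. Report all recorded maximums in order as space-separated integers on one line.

step 1: append 39 -> window=[39] (not full yet)
step 2: append 2 -> window=[39, 2] (not full yet)
step 3: append 21 -> window=[39, 2, 21] (not full yet)
step 4: append 6 -> window=[39, 2, 21, 6] (not full yet)
step 5: append 35 -> window=[39, 2, 21, 6, 35] -> max=39
step 6: append 37 -> window=[2, 21, 6, 35, 37] -> max=37
step 7: append 34 -> window=[21, 6, 35, 37, 34] -> max=37
step 8: append 38 -> window=[6, 35, 37, 34, 38] -> max=38
step 9: append 50 -> window=[35, 37, 34, 38, 50] -> max=50
step 10: append 17 -> window=[37, 34, 38, 50, 17] -> max=50
step 11: append 23 -> window=[34, 38, 50, 17, 23] -> max=50
step 12: append 7 -> window=[38, 50, 17, 23, 7] -> max=50
step 13: append 34 -> window=[50, 17, 23, 7, 34] -> max=50
step 14: append 28 -> window=[17, 23, 7, 34, 28] -> max=34

Answer: 39 37 37 38 50 50 50 50 50 34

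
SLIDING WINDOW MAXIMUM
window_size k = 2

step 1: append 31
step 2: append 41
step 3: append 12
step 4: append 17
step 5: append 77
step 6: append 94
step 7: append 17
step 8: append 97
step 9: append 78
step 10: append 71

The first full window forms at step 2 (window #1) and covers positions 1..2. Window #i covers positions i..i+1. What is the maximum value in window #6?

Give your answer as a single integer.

step 1: append 31 -> window=[31] (not full yet)
step 2: append 41 -> window=[31, 41] -> max=41
step 3: append 12 -> window=[41, 12] -> max=41
step 4: append 17 -> window=[12, 17] -> max=17
step 5: append 77 -> window=[17, 77] -> max=77
step 6: append 94 -> window=[77, 94] -> max=94
step 7: append 17 -> window=[94, 17] -> max=94
Window #6 max = 94

Answer: 94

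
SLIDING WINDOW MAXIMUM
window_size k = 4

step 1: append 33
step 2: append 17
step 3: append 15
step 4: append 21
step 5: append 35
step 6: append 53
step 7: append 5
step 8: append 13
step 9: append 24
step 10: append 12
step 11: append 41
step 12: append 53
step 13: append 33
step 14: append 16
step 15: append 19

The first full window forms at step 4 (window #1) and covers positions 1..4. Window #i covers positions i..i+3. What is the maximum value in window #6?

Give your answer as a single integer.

step 1: append 33 -> window=[33] (not full yet)
step 2: append 17 -> window=[33, 17] (not full yet)
step 3: append 15 -> window=[33, 17, 15] (not full yet)
step 4: append 21 -> window=[33, 17, 15, 21] -> max=33
step 5: append 35 -> window=[17, 15, 21, 35] -> max=35
step 6: append 53 -> window=[15, 21, 35, 53] -> max=53
step 7: append 5 -> window=[21, 35, 53, 5] -> max=53
step 8: append 13 -> window=[35, 53, 5, 13] -> max=53
step 9: append 24 -> window=[53, 5, 13, 24] -> max=53
Window #6 max = 53

Answer: 53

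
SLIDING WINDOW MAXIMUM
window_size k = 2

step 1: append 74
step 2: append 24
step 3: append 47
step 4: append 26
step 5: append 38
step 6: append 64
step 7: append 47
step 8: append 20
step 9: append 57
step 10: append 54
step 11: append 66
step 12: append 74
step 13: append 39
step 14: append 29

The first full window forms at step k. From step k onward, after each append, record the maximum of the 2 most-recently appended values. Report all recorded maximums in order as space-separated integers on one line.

Answer: 74 47 47 38 64 64 47 57 57 66 74 74 39

Derivation:
step 1: append 74 -> window=[74] (not full yet)
step 2: append 24 -> window=[74, 24] -> max=74
step 3: append 47 -> window=[24, 47] -> max=47
step 4: append 26 -> window=[47, 26] -> max=47
step 5: append 38 -> window=[26, 38] -> max=38
step 6: append 64 -> window=[38, 64] -> max=64
step 7: append 47 -> window=[64, 47] -> max=64
step 8: append 20 -> window=[47, 20] -> max=47
step 9: append 57 -> window=[20, 57] -> max=57
step 10: append 54 -> window=[57, 54] -> max=57
step 11: append 66 -> window=[54, 66] -> max=66
step 12: append 74 -> window=[66, 74] -> max=74
step 13: append 39 -> window=[74, 39] -> max=74
step 14: append 29 -> window=[39, 29] -> max=39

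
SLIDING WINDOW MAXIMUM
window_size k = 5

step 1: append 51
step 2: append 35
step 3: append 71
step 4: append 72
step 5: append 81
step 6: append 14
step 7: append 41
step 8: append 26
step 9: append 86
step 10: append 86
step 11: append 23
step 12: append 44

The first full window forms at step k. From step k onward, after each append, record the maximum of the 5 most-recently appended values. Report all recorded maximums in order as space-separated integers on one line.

step 1: append 51 -> window=[51] (not full yet)
step 2: append 35 -> window=[51, 35] (not full yet)
step 3: append 71 -> window=[51, 35, 71] (not full yet)
step 4: append 72 -> window=[51, 35, 71, 72] (not full yet)
step 5: append 81 -> window=[51, 35, 71, 72, 81] -> max=81
step 6: append 14 -> window=[35, 71, 72, 81, 14] -> max=81
step 7: append 41 -> window=[71, 72, 81, 14, 41] -> max=81
step 8: append 26 -> window=[72, 81, 14, 41, 26] -> max=81
step 9: append 86 -> window=[81, 14, 41, 26, 86] -> max=86
step 10: append 86 -> window=[14, 41, 26, 86, 86] -> max=86
step 11: append 23 -> window=[41, 26, 86, 86, 23] -> max=86
step 12: append 44 -> window=[26, 86, 86, 23, 44] -> max=86

Answer: 81 81 81 81 86 86 86 86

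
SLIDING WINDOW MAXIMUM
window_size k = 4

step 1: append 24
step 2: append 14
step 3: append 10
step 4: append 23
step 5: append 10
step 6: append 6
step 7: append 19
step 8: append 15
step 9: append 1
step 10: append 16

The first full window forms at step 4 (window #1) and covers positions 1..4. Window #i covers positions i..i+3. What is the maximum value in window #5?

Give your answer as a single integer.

step 1: append 24 -> window=[24] (not full yet)
step 2: append 14 -> window=[24, 14] (not full yet)
step 3: append 10 -> window=[24, 14, 10] (not full yet)
step 4: append 23 -> window=[24, 14, 10, 23] -> max=24
step 5: append 10 -> window=[14, 10, 23, 10] -> max=23
step 6: append 6 -> window=[10, 23, 10, 6] -> max=23
step 7: append 19 -> window=[23, 10, 6, 19] -> max=23
step 8: append 15 -> window=[10, 6, 19, 15] -> max=19
Window #5 max = 19

Answer: 19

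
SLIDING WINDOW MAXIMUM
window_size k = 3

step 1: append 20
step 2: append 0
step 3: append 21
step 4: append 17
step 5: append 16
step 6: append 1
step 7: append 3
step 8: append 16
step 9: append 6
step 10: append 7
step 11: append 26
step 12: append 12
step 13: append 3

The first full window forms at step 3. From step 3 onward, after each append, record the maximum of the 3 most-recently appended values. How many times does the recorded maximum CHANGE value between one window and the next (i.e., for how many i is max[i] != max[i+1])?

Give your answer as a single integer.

step 1: append 20 -> window=[20] (not full yet)
step 2: append 0 -> window=[20, 0] (not full yet)
step 3: append 21 -> window=[20, 0, 21] -> max=21
step 4: append 17 -> window=[0, 21, 17] -> max=21
step 5: append 16 -> window=[21, 17, 16] -> max=21
step 6: append 1 -> window=[17, 16, 1] -> max=17
step 7: append 3 -> window=[16, 1, 3] -> max=16
step 8: append 16 -> window=[1, 3, 16] -> max=16
step 9: append 6 -> window=[3, 16, 6] -> max=16
step 10: append 7 -> window=[16, 6, 7] -> max=16
step 11: append 26 -> window=[6, 7, 26] -> max=26
step 12: append 12 -> window=[7, 26, 12] -> max=26
step 13: append 3 -> window=[26, 12, 3] -> max=26
Recorded maximums: 21 21 21 17 16 16 16 16 26 26 26
Changes between consecutive maximums: 3

Answer: 3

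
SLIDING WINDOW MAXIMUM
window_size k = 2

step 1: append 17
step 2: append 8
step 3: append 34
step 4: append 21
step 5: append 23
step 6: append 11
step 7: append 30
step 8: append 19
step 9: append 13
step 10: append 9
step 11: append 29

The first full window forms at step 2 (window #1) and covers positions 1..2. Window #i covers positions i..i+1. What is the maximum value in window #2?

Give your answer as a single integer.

step 1: append 17 -> window=[17] (not full yet)
step 2: append 8 -> window=[17, 8] -> max=17
step 3: append 34 -> window=[8, 34] -> max=34
Window #2 max = 34

Answer: 34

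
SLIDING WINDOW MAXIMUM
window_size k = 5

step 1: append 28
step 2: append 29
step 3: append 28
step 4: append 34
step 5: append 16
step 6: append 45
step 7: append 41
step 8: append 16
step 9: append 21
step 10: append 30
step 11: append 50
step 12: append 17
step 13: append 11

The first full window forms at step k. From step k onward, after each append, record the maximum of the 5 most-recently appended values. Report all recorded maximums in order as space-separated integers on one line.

step 1: append 28 -> window=[28] (not full yet)
step 2: append 29 -> window=[28, 29] (not full yet)
step 3: append 28 -> window=[28, 29, 28] (not full yet)
step 4: append 34 -> window=[28, 29, 28, 34] (not full yet)
step 5: append 16 -> window=[28, 29, 28, 34, 16] -> max=34
step 6: append 45 -> window=[29, 28, 34, 16, 45] -> max=45
step 7: append 41 -> window=[28, 34, 16, 45, 41] -> max=45
step 8: append 16 -> window=[34, 16, 45, 41, 16] -> max=45
step 9: append 21 -> window=[16, 45, 41, 16, 21] -> max=45
step 10: append 30 -> window=[45, 41, 16, 21, 30] -> max=45
step 11: append 50 -> window=[41, 16, 21, 30, 50] -> max=50
step 12: append 17 -> window=[16, 21, 30, 50, 17] -> max=50
step 13: append 11 -> window=[21, 30, 50, 17, 11] -> max=50

Answer: 34 45 45 45 45 45 50 50 50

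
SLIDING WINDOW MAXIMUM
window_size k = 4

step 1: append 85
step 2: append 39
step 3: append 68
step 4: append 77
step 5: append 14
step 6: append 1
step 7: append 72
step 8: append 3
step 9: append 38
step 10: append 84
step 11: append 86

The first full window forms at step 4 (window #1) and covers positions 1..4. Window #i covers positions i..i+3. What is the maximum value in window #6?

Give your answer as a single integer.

Answer: 72

Derivation:
step 1: append 85 -> window=[85] (not full yet)
step 2: append 39 -> window=[85, 39] (not full yet)
step 3: append 68 -> window=[85, 39, 68] (not full yet)
step 4: append 77 -> window=[85, 39, 68, 77] -> max=85
step 5: append 14 -> window=[39, 68, 77, 14] -> max=77
step 6: append 1 -> window=[68, 77, 14, 1] -> max=77
step 7: append 72 -> window=[77, 14, 1, 72] -> max=77
step 8: append 3 -> window=[14, 1, 72, 3] -> max=72
step 9: append 38 -> window=[1, 72, 3, 38] -> max=72
Window #6 max = 72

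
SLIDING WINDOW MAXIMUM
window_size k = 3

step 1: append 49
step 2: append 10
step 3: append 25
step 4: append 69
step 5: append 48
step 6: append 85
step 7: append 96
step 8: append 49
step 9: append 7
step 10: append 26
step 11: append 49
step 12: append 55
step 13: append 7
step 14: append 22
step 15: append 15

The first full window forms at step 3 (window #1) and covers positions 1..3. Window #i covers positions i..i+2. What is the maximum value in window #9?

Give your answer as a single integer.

Answer: 49

Derivation:
step 1: append 49 -> window=[49] (not full yet)
step 2: append 10 -> window=[49, 10] (not full yet)
step 3: append 25 -> window=[49, 10, 25] -> max=49
step 4: append 69 -> window=[10, 25, 69] -> max=69
step 5: append 48 -> window=[25, 69, 48] -> max=69
step 6: append 85 -> window=[69, 48, 85] -> max=85
step 7: append 96 -> window=[48, 85, 96] -> max=96
step 8: append 49 -> window=[85, 96, 49] -> max=96
step 9: append 7 -> window=[96, 49, 7] -> max=96
step 10: append 26 -> window=[49, 7, 26] -> max=49
step 11: append 49 -> window=[7, 26, 49] -> max=49
Window #9 max = 49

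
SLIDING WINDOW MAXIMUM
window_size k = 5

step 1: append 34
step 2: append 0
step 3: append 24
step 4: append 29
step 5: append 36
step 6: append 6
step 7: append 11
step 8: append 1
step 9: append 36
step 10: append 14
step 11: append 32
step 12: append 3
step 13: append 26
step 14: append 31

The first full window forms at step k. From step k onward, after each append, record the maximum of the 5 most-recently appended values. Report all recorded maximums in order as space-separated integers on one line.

step 1: append 34 -> window=[34] (not full yet)
step 2: append 0 -> window=[34, 0] (not full yet)
step 3: append 24 -> window=[34, 0, 24] (not full yet)
step 4: append 29 -> window=[34, 0, 24, 29] (not full yet)
step 5: append 36 -> window=[34, 0, 24, 29, 36] -> max=36
step 6: append 6 -> window=[0, 24, 29, 36, 6] -> max=36
step 7: append 11 -> window=[24, 29, 36, 6, 11] -> max=36
step 8: append 1 -> window=[29, 36, 6, 11, 1] -> max=36
step 9: append 36 -> window=[36, 6, 11, 1, 36] -> max=36
step 10: append 14 -> window=[6, 11, 1, 36, 14] -> max=36
step 11: append 32 -> window=[11, 1, 36, 14, 32] -> max=36
step 12: append 3 -> window=[1, 36, 14, 32, 3] -> max=36
step 13: append 26 -> window=[36, 14, 32, 3, 26] -> max=36
step 14: append 31 -> window=[14, 32, 3, 26, 31] -> max=32

Answer: 36 36 36 36 36 36 36 36 36 32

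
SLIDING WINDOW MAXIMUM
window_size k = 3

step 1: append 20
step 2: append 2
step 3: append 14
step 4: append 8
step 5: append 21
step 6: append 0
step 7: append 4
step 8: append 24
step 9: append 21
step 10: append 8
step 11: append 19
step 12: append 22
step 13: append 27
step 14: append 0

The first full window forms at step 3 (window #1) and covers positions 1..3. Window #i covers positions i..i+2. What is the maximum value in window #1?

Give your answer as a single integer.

Answer: 20

Derivation:
step 1: append 20 -> window=[20] (not full yet)
step 2: append 2 -> window=[20, 2] (not full yet)
step 3: append 14 -> window=[20, 2, 14] -> max=20
Window #1 max = 20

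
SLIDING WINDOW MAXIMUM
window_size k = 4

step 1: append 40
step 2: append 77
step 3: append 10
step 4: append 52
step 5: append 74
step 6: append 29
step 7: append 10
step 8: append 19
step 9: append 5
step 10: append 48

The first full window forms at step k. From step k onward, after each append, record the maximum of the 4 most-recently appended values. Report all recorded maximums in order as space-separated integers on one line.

step 1: append 40 -> window=[40] (not full yet)
step 2: append 77 -> window=[40, 77] (not full yet)
step 3: append 10 -> window=[40, 77, 10] (not full yet)
step 4: append 52 -> window=[40, 77, 10, 52] -> max=77
step 5: append 74 -> window=[77, 10, 52, 74] -> max=77
step 6: append 29 -> window=[10, 52, 74, 29] -> max=74
step 7: append 10 -> window=[52, 74, 29, 10] -> max=74
step 8: append 19 -> window=[74, 29, 10, 19] -> max=74
step 9: append 5 -> window=[29, 10, 19, 5] -> max=29
step 10: append 48 -> window=[10, 19, 5, 48] -> max=48

Answer: 77 77 74 74 74 29 48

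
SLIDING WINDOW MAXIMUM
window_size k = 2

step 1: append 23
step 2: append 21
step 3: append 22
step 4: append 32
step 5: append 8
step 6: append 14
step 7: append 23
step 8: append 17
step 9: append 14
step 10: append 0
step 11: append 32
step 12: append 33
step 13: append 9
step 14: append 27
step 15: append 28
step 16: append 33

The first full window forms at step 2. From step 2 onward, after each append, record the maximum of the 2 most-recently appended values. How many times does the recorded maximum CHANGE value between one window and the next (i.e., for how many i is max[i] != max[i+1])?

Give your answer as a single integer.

Answer: 11

Derivation:
step 1: append 23 -> window=[23] (not full yet)
step 2: append 21 -> window=[23, 21] -> max=23
step 3: append 22 -> window=[21, 22] -> max=22
step 4: append 32 -> window=[22, 32] -> max=32
step 5: append 8 -> window=[32, 8] -> max=32
step 6: append 14 -> window=[8, 14] -> max=14
step 7: append 23 -> window=[14, 23] -> max=23
step 8: append 17 -> window=[23, 17] -> max=23
step 9: append 14 -> window=[17, 14] -> max=17
step 10: append 0 -> window=[14, 0] -> max=14
step 11: append 32 -> window=[0, 32] -> max=32
step 12: append 33 -> window=[32, 33] -> max=33
step 13: append 9 -> window=[33, 9] -> max=33
step 14: append 27 -> window=[9, 27] -> max=27
step 15: append 28 -> window=[27, 28] -> max=28
step 16: append 33 -> window=[28, 33] -> max=33
Recorded maximums: 23 22 32 32 14 23 23 17 14 32 33 33 27 28 33
Changes between consecutive maximums: 11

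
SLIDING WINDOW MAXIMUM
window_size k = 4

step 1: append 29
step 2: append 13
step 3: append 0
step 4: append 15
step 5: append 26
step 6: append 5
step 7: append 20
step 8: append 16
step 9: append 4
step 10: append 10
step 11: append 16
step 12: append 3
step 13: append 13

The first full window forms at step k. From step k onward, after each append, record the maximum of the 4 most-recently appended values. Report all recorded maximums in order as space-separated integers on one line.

step 1: append 29 -> window=[29] (not full yet)
step 2: append 13 -> window=[29, 13] (not full yet)
step 3: append 0 -> window=[29, 13, 0] (not full yet)
step 4: append 15 -> window=[29, 13, 0, 15] -> max=29
step 5: append 26 -> window=[13, 0, 15, 26] -> max=26
step 6: append 5 -> window=[0, 15, 26, 5] -> max=26
step 7: append 20 -> window=[15, 26, 5, 20] -> max=26
step 8: append 16 -> window=[26, 5, 20, 16] -> max=26
step 9: append 4 -> window=[5, 20, 16, 4] -> max=20
step 10: append 10 -> window=[20, 16, 4, 10] -> max=20
step 11: append 16 -> window=[16, 4, 10, 16] -> max=16
step 12: append 3 -> window=[4, 10, 16, 3] -> max=16
step 13: append 13 -> window=[10, 16, 3, 13] -> max=16

Answer: 29 26 26 26 26 20 20 16 16 16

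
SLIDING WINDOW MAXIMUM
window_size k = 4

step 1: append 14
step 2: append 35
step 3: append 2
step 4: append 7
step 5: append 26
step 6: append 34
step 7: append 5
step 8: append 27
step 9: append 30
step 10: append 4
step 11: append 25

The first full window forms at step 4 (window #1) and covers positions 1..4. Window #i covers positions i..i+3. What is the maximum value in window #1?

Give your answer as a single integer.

Answer: 35

Derivation:
step 1: append 14 -> window=[14] (not full yet)
step 2: append 35 -> window=[14, 35] (not full yet)
step 3: append 2 -> window=[14, 35, 2] (not full yet)
step 4: append 7 -> window=[14, 35, 2, 7] -> max=35
Window #1 max = 35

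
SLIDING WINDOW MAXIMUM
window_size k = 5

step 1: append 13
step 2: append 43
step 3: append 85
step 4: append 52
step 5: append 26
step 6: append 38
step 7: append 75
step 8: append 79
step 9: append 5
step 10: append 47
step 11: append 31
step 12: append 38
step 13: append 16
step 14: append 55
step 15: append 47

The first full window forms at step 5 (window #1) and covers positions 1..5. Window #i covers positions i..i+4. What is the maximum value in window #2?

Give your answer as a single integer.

Answer: 85

Derivation:
step 1: append 13 -> window=[13] (not full yet)
step 2: append 43 -> window=[13, 43] (not full yet)
step 3: append 85 -> window=[13, 43, 85] (not full yet)
step 4: append 52 -> window=[13, 43, 85, 52] (not full yet)
step 5: append 26 -> window=[13, 43, 85, 52, 26] -> max=85
step 6: append 38 -> window=[43, 85, 52, 26, 38] -> max=85
Window #2 max = 85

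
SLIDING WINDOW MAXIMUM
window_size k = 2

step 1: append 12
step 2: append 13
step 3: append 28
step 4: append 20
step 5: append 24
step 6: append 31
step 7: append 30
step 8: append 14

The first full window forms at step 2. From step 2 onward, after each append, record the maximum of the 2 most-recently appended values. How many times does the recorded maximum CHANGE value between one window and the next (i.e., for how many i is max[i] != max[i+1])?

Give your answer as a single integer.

Answer: 4

Derivation:
step 1: append 12 -> window=[12] (not full yet)
step 2: append 13 -> window=[12, 13] -> max=13
step 3: append 28 -> window=[13, 28] -> max=28
step 4: append 20 -> window=[28, 20] -> max=28
step 5: append 24 -> window=[20, 24] -> max=24
step 6: append 31 -> window=[24, 31] -> max=31
step 7: append 30 -> window=[31, 30] -> max=31
step 8: append 14 -> window=[30, 14] -> max=30
Recorded maximums: 13 28 28 24 31 31 30
Changes between consecutive maximums: 4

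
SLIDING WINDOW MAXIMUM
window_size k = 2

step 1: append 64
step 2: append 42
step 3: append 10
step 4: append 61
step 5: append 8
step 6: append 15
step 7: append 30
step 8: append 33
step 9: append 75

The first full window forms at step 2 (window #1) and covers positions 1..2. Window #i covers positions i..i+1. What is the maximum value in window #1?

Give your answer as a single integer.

step 1: append 64 -> window=[64] (not full yet)
step 2: append 42 -> window=[64, 42] -> max=64
Window #1 max = 64

Answer: 64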